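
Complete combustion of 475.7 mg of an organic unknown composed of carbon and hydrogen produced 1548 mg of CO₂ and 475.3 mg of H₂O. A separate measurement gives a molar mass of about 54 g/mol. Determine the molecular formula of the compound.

mol C = 1.548 g CO₂ ÷ 44.009 g/mol = 0.035175 mol
mol H = 2 × 0.4753 g H₂O ÷ 18.015 g/mol = 0.052767 mol
Divide by the smallest (0.035175 mol): C 1.000, H 1.500
Multiplying each by 2 gives whole numbers: C 2.00, H 3.00
Empirical formula: C2H3
Empirical-formula mass = 27.05 g/mol; 54 ÷ 27.05 ≈ 2, so the molecular formula is C4H6.

C4H6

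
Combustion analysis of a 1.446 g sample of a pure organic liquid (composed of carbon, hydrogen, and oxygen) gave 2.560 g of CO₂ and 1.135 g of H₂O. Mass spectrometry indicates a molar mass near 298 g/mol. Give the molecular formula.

C12H26O8

mol C = 2.560 g CO₂ ÷ 44.009 g/mol = 0.058170 mol
mol H = 2 × 1.135 g H₂O ÷ 18.015 g/mol = 0.12601 mol
mass O = 1.446 − (0.69868 + 0.12701) = 0.62031 g → mol O = 0.62031 ÷ 15.999 = 0.038772 mol
Divide by the smallest (0.038772 mol): C 1.500, H 3.250, O 1.000
Multiplying each by 4 gives whole numbers: C 6.00, H 13.00, O 4.00
Empirical formula: C6H13O4
Empirical-formula mass = 149.17 g/mol; 298 ÷ 149.17 ≈ 2, so the molecular formula is C12H26O8.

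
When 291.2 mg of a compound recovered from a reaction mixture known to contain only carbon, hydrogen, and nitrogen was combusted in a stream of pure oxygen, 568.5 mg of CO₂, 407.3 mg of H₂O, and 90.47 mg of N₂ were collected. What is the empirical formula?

mol C = 0.5685 g CO₂ ÷ 44.009 g/mol = 0.012918 mol
mol H = 2 × 0.4073 g H₂O ÷ 18.015 g/mol = 0.045218 mol
mol N = 2 × 0.09047 g N₂ ÷ 28.014 g/mol = 0.0064589 mol
Divide by the smallest (0.0064589 mol): C 2.000, H 7.001, N 1.000

C2H7N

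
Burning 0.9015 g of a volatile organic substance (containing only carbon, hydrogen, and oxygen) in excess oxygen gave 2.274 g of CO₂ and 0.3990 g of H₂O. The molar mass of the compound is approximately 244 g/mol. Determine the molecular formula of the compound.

mol C = 2.274 g CO₂ ÷ 44.009 g/mol = 0.051671 mol
mol H = 2 × 0.3990 g H₂O ÷ 18.015 g/mol = 0.044296 mol
mass O = 0.9015 − (0.62062 + 0.044651) = 0.23623 g → mol O = 0.23623 ÷ 15.999 = 0.014765 mol
Divide by the smallest (0.014765 mol): C 3.500, H 3.000, O 1.000
Multiplying each by 2 gives whole numbers: C 7.00, H 6.00, O 2.00
Empirical formula: C7H6O2
Empirical-formula mass = 122.12 g/mol; 244 ÷ 122.12 ≈ 2, so the molecular formula is C14H12O4.

C14H12O4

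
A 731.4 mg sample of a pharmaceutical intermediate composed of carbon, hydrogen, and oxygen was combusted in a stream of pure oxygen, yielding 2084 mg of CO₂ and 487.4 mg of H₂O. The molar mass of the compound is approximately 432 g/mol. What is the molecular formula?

mol C = 2.084 g CO₂ ÷ 44.009 g/mol = 0.047354 mol
mol H = 2 × 0.4874 g H₂O ÷ 18.015 g/mol = 0.054110 mol
mass O = 0.7314 − (0.56877 + 0.054543) = 0.10809 g → mol O = 0.10809 ÷ 15.999 = 0.0067559 mol
Divide by the smallest (0.0067559 mol): C 7.009, H 8.009, O 1.000
Empirical formula: C7H8O
Empirical-formula mass = 108.14 g/mol; 432 ÷ 108.14 ≈ 4, so the molecular formula is C28H32O4.

C28H32O4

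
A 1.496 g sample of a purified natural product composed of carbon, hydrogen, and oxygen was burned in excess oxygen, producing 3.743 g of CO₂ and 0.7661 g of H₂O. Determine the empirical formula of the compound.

C7H7O2

mol C = 3.743 g CO₂ ÷ 44.009 g/mol = 0.085051 mol
mol H = 2 × 0.7661 g H₂O ÷ 18.015 g/mol = 0.085051 mol
mass O = 1.496 − (1.0215 + 0.085732) = 0.38872 g → mol O = 0.38872 ÷ 15.999 = 0.024297 mol
Divide by the smallest (0.024297 mol): C 3.501, H 3.501, O 1.000
Multiplying each by 2 gives whole numbers: C 7.00, H 7.00, O 2.00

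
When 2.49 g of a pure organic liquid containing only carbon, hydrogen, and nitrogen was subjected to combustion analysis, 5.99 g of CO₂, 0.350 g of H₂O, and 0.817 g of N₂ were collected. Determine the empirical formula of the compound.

C7H2N3

mol C = 5.99 g CO₂ ÷ 44.009 g/mol = 0.1361 mol
mol H = 2 × 0.350 g H₂O ÷ 18.015 g/mol = 0.03886 mol
mol N = 2 × 0.817 g N₂ ÷ 28.014 g/mol = 0.05833 mol
Divide by the smallest (0.03886 mol): C 3.503, H 1.000, N 1.501
Multiplying each by 2 gives whole numbers: C 7.01, H 2.00, N 3.00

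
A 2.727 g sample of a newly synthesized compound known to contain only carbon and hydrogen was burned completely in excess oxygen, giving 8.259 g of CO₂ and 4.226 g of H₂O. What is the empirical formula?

C2H5

mol C = 8.259 g CO₂ ÷ 44.009 g/mol = 0.18767 mol
mol H = 2 × 4.226 g H₂O ÷ 18.015 g/mol = 0.46916 mol
Divide by the smallest (0.18767 mol): C 1.000, H 2.500
Multiplying each by 2 gives whole numbers: C 2.00, H 5.00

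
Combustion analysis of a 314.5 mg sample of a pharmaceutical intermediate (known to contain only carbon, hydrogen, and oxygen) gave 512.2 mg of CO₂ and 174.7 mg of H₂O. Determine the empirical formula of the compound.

C6H10O5

mol C = 0.5122 g CO₂ ÷ 44.009 g/mol = 0.011639 mol
mol H = 2 × 0.1747 g H₂O ÷ 18.015 g/mol = 0.019395 mol
mass O = 0.3145 − (0.13979 + 0.019550) = 0.15516 g → mol O = 0.15516 ÷ 15.999 = 0.0096981 mol
Divide by the smallest (0.0096981 mol): C 1.200, H 2.000, O 1.000
Multiplying each by 5 gives whole numbers: C 6.00, H 10.00, O 5.00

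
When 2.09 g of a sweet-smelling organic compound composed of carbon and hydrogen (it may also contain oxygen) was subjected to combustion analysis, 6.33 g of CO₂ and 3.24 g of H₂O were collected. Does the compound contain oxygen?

mol C = 6.33 g CO₂ ÷ 44.009 g/mol = 0.1438 mol
mol H = 2 × 3.24 g H₂O ÷ 18.015 g/mol = 0.3597 mol
C and H together account for 2.090 g — essentially the entire 2.09 g sample — so the compound contains no oxygen.

no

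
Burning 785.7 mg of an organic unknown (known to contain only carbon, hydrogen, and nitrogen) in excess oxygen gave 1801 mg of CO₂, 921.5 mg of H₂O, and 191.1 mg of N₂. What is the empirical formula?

mol C = 1.801 g CO₂ ÷ 44.009 g/mol = 0.040923 mol
mol H = 2 × 0.9215 g H₂O ÷ 18.015 g/mol = 0.10230 mol
mol N = 2 × 0.1911 g N₂ ÷ 28.014 g/mol = 0.013643 mol
Divide by the smallest (0.013643 mol): C 3.000, H 7.499, N 1.000
Multiplying each by 2 gives whole numbers: C 6.00, H 15.00, N 2.00

C6H15N2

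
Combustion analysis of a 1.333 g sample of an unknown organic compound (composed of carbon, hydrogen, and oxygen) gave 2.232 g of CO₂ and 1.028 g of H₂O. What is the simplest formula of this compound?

C4H9O3

mol C = 2.232 g CO₂ ÷ 44.009 g/mol = 0.050717 mol
mol H = 2 × 1.028 g H₂O ÷ 18.015 g/mol = 0.11413 mol
mass O = 1.333 − (0.60916 + 0.11504) = 0.60880 g → mol O = 0.60880 ÷ 15.999 = 0.038052 mol
Divide by the smallest (0.038052 mol): C 1.333, H 2.999, O 1.000
Multiplying each by 3 gives whole numbers: C 4.00, H 9.00, O 3.00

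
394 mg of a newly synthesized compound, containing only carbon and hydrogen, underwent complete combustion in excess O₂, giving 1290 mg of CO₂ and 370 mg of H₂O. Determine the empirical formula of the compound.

mol C = 1.29 g CO₂ ÷ 44.009 g/mol = 0.02931 mol
mol H = 2 × 0.370 g H₂O ÷ 18.015 g/mol = 0.04108 mol
Divide by the smallest (0.02931 mol): C 1.000, H 1.401
Multiplying each by 5 gives whole numbers: C 5.00, H 7.01

C5H7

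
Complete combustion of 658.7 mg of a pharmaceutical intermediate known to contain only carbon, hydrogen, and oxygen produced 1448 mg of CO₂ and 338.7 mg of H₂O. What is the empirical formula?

mol C = 1.448 g CO₂ ÷ 44.009 g/mol = 0.032902 mol
mol H = 2 × 0.3387 g H₂O ÷ 18.015 g/mol = 0.037602 mol
mass O = 0.6587 − (0.39519 + 0.037903) = 0.22561 g → mol O = 0.22561 ÷ 15.999 = 0.014101 mol
Divide by the smallest (0.014101 mol): C 2.333, H 2.667, O 1.000
Multiplying each by 3 gives whole numbers: C 7.00, H 8.00, O 3.00

C7H8O3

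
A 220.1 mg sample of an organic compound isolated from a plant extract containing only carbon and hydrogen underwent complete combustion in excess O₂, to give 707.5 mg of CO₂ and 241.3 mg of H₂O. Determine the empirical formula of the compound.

mol C = 0.7075 g CO₂ ÷ 44.009 g/mol = 0.016076 mol
mol H = 2 × 0.2413 g H₂O ÷ 18.015 g/mol = 0.026789 mol
Divide by the smallest (0.016076 mol): C 1.000, H 1.666
Multiplying each by 3 gives whole numbers: C 3.00, H 5.00

C3H5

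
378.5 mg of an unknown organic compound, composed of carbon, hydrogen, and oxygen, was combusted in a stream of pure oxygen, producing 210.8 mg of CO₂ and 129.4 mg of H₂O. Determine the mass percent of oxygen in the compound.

80.97%

mol C = 0.2108 g CO₂ ÷ 44.009 g/mol = 0.0047899 mol
mol H = 2 × 0.1294 g H₂O ÷ 18.015 g/mol = 0.014366 mol
mass O = 0.3785 − (0.057532 + 0.014481) = 0.30649 g → mol O = 0.30649 ÷ 15.999 = 0.019157 mol
mass % O = 0.30649 g ÷ 0.3785 g × 100%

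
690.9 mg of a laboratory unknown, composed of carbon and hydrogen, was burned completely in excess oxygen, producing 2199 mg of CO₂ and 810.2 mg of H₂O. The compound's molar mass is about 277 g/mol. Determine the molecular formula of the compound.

mol C = 2.199 g CO₂ ÷ 44.009 g/mol = 0.049967 mol
mol H = 2 × 0.8102 g H₂O ÷ 18.015 g/mol = 0.089947 mol
Divide by the smallest (0.049967 mol): C 1.000, H 1.800
Multiplying each by 5 gives whole numbers: C 5.00, H 9.00
Empirical formula: C5H9
Empirical-formula mass = 69.13 g/mol; 277 ÷ 69.13 ≈ 4, so the molecular formula is C20H36.

C20H36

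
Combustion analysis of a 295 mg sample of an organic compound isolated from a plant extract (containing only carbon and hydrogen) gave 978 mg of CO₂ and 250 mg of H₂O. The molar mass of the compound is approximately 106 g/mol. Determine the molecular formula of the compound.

mol C = 0.978 g CO₂ ÷ 44.009 g/mol = 0.02222 mol
mol H = 2 × 0.250 g H₂O ÷ 18.015 g/mol = 0.02775 mol
Divide by the smallest (0.02222 mol): C 1.000, H 1.249
Multiplying each by 4 gives whole numbers: C 4.00, H 5.00
Empirical formula: C4H5
Empirical-formula mass = 53.08 g/mol; 106 ÷ 53.08 ≈ 2, so the molecular formula is C8H10.

C8H10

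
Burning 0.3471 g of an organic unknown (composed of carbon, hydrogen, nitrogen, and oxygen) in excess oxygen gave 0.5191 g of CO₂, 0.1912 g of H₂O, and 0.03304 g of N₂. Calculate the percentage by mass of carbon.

mol C = 0.5191 g CO₂ ÷ 44.009 g/mol = 0.011795 mol
mol H = 2 × 0.1912 g H₂O ÷ 18.015 g/mol = 0.021227 mol
mol N = 2 × 0.03304 g N₂ ÷ 28.014 g/mol = 0.0023588 mol
mass O = 0.3471 − (0.14167 + 0.021397 + 0.033040) = 0.15099 g → mol O = 0.15099 ÷ 15.999 = 0.0094375 mol
mass % C = 0.14167 g ÷ 0.3471 g × 100%

40.82%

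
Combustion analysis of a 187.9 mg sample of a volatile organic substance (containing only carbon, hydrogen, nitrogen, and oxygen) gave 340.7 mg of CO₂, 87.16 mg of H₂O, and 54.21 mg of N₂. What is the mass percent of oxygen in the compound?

mol C = 0.3407 g CO₂ ÷ 44.009 g/mol = 0.0077416 mol
mol H = 2 × 0.08716 g H₂O ÷ 18.015 g/mol = 0.0096764 mol
mol N = 2 × 0.05421 g N₂ ÷ 28.014 g/mol = 0.0038702 mol
mass O = 0.1879 − (0.092984 + 0.0097538 + 0.054210) = 0.030952 g → mol O = 0.030952 ÷ 15.999 = 0.0019346 mol
mass % O = 0.030952 g ÷ 0.1879 g × 100%

16.47%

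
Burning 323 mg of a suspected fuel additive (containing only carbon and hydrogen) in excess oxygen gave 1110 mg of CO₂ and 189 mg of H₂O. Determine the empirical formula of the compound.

mol C = 1.11 g CO₂ ÷ 44.009 g/mol = 0.02522 mol
mol H = 2 × 0.189 g H₂O ÷ 18.015 g/mol = 0.02098 mol
Divide by the smallest (0.02098 mol): C 1.202, H 1.000
Multiplying each by 5 gives whole numbers: C 6.01, H 5.00

C6H5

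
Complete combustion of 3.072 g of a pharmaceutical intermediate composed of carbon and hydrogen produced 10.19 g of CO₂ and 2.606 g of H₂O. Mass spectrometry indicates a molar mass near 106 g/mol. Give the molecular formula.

mol C = 10.19 g CO₂ ÷ 44.009 g/mol = 0.23154 mol
mol H = 2 × 2.606 g H₂O ÷ 18.015 g/mol = 0.28931 mol
Divide by the smallest (0.23154 mol): C 1.000, H 1.250
Multiplying each by 4 gives whole numbers: C 4.00, H 5.00
Empirical formula: C4H5
Empirical-formula mass = 53.08 g/mol; 106 ÷ 53.08 ≈ 2, so the molecular formula is C8H10.

C8H10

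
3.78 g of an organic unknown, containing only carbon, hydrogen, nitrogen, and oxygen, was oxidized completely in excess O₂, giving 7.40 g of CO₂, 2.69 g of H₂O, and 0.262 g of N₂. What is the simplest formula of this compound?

mol C = 7.40 g CO₂ ÷ 44.009 g/mol = 0.1681 mol
mol H = 2 × 2.69 g H₂O ÷ 18.015 g/mol = 0.2986 mol
mol N = 2 × 0.262 g N₂ ÷ 28.014 g/mol = 0.01870 mol
mass O = 3.78 − (2.020 + 0.3010 + 0.2620) = 1.197 g → mol O = 1.197 ÷ 15.999 = 0.07484 mol
Divide by the smallest (0.01870 mol): C 8.989, H 15.966, N 1.000, O 4.001

C9H16NO4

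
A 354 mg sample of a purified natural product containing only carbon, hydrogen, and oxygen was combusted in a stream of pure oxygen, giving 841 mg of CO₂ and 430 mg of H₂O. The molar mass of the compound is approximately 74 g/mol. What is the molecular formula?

C4H10O

mol C = 0.841 g CO₂ ÷ 44.009 g/mol = 0.01911 mol
mol H = 2 × 0.430 g H₂O ÷ 18.015 g/mol = 0.04774 mol
mass O = 0.354 − (0.2295 + 0.04812) = 0.07635 g → mol O = 0.07635 ÷ 15.999 = 0.004772 mol
Divide by the smallest (0.004772 mol): C 4.004, H 10.003, O 1.000
Empirical formula: C4H10O
Empirical-formula mass = 74.12 g/mol; 74 ÷ 74.12 ≈ 1, so the molecular formula is C4H10O.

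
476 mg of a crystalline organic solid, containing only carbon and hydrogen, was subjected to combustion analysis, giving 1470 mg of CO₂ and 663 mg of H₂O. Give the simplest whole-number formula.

mol C = 1.47 g CO₂ ÷ 44.009 g/mol = 0.03340 mol
mol H = 2 × 0.663 g H₂O ÷ 18.015 g/mol = 0.07361 mol
Divide by the smallest (0.03340 mol): C 1.000, H 2.204
Multiplying each by 5 gives whole numbers: C 5.00, H 11.02

C5H11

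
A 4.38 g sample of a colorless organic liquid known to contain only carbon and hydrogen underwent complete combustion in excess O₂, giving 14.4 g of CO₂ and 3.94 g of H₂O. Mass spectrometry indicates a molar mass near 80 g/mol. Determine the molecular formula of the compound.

mol C = 14.4 g CO₂ ÷ 44.009 g/mol = 0.3272 mol
mol H = 2 × 3.94 g H₂O ÷ 18.015 g/mol = 0.4374 mol
Divide by the smallest (0.3272 mol): C 1.000, H 1.337
Multiplying each by 3 gives whole numbers: C 3.00, H 4.01
Empirical formula: C3H4
Empirical-formula mass = 40.06 g/mol; 80 ÷ 40.06 ≈ 2, so the molecular formula is C6H8.

C6H8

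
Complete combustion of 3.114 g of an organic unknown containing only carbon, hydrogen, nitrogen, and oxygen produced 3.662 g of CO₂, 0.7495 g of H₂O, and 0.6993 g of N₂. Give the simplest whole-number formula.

mol C = 3.662 g CO₂ ÷ 44.009 g/mol = 0.083210 mol
mol H = 2 × 0.7495 g H₂O ÷ 18.015 g/mol = 0.083208 mol
mol N = 2 × 0.6993 g N₂ ÷ 28.014 g/mol = 0.049925 mol
mass O = 3.114 − (0.99944 + 0.083874 + 0.69930) = 1.3314 g → mol O = 1.3314 ÷ 15.999 = 0.083217 mol
Divide by the smallest (0.049925 mol): C 1.667, H 1.667, N 1.000, O 1.667
Multiplying each by 3 gives whole numbers: C 5.00, H 5.00, N 3.00, O 5.00

C5H5N3O5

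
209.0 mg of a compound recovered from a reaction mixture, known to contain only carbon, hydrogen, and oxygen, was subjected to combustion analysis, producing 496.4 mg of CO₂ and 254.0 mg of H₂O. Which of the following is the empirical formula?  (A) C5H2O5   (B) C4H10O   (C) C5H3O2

mol C = 0.4964 g CO₂ ÷ 44.009 g/mol = 0.011280 mol
mol H = 2 × 0.2540 g H₂O ÷ 18.015 g/mol = 0.028199 mol
mass O = 0.2090 − (0.13548 + 0.028424) = 0.045097 g → mol O = 0.045097 ÷ 15.999 = 0.0028188 mol
Divide by the smallest (0.0028188 mol): C 4.002, H 10.004, O 1.000

(B) C4H10O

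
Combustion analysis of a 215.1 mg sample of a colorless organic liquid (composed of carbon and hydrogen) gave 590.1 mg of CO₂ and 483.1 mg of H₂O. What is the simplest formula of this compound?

mol C = 0.5901 g CO₂ ÷ 44.009 g/mol = 0.013409 mol
mol H = 2 × 0.4831 g H₂O ÷ 18.015 g/mol = 0.053633 mol
Divide by the smallest (0.013409 mol): C 1.000, H 4.000

CH4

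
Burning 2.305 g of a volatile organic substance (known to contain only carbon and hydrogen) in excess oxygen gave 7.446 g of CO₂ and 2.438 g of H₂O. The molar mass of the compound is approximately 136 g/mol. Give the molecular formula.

mol C = 7.446 g CO₂ ÷ 44.009 g/mol = 0.16919 mol
mol H = 2 × 2.438 g H₂O ÷ 18.015 g/mol = 0.27066 mol
Divide by the smallest (0.16919 mol): C 1.000, H 1.600
Multiplying each by 5 gives whole numbers: C 5.00, H 8.00
Empirical formula: C5H8
Empirical-formula mass = 68.12 g/mol; 136 ÷ 68.12 ≈ 2, so the molecular formula is C10H16.

C10H16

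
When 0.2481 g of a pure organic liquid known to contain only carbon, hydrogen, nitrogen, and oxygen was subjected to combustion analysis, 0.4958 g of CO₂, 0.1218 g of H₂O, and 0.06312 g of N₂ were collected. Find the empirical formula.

mol C = 0.4958 g CO₂ ÷ 44.009 g/mol = 0.011266 mol
mol H = 2 × 0.1218 g H₂O ÷ 18.015 g/mol = 0.013522 mol
mol N = 2 × 0.06312 g N₂ ÷ 28.014 g/mol = 0.0045063 mol
mass O = 0.2481 − (0.13531 + 0.013630 + 0.063120) = 0.036035 g → mol O = 0.036035 ÷ 15.999 = 0.0022523 mol
Divide by the smallest (0.0022523 mol): C 5.002, H 6.004, N 2.001, O 1.000

C5H6N2O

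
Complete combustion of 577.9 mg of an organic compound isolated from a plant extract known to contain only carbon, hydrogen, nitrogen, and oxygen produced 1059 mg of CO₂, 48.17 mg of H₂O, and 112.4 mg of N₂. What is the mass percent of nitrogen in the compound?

19.45%

mol C = 1.059 g CO₂ ÷ 44.009 g/mol = 0.024063 mol
mol H = 2 × 0.04817 g H₂O ÷ 18.015 g/mol = 0.0053478 mol
mol N = 2 × 0.1124 g N₂ ÷ 28.014 g/mol = 0.0080246 mol
mass O = 0.5779 − (0.28902 + 0.0053905 + 0.11240) = 0.17109 g → mol O = 0.17109 ÷ 15.999 = 0.010694 mol
mass % N = 0.11240 g ÷ 0.5779 g × 100%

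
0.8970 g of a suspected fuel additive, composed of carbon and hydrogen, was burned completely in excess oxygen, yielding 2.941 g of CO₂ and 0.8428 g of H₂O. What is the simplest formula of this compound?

mol C = 2.941 g CO₂ ÷ 44.009 g/mol = 0.066827 mol
mol H = 2 × 0.8428 g H₂O ÷ 18.015 g/mol = 0.093566 mol
Divide by the smallest (0.066827 mol): C 1.000, H 1.400
Multiplying each by 5 gives whole numbers: C 5.00, H 7.00

C5H7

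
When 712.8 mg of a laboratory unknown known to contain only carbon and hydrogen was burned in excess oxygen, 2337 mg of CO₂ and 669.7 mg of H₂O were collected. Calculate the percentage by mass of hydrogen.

10.51%

mol C = 2.337 g CO₂ ÷ 44.009 g/mol = 0.053103 mol
mol H = 2 × 0.6697 g H₂O ÷ 18.015 g/mol = 0.074349 mol
mass % H = 0.074944 g ÷ 0.7128 g × 100%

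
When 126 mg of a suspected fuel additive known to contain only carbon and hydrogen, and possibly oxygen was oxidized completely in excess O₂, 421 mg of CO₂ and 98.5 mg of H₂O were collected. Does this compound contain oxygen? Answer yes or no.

no

mol C = 0.421 g CO₂ ÷ 44.009 g/mol = 0.009566 mol
mol H = 2 × 0.0985 g H₂O ÷ 18.015 g/mol = 0.01094 mol
C and H together account for 0.1259 g — essentially the entire 0.126 g sample — so the compound contains no oxygen.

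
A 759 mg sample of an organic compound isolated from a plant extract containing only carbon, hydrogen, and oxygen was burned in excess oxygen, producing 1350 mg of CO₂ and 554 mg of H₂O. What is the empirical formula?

mol C = 1.35 g CO₂ ÷ 44.009 g/mol = 0.03068 mol
mol H = 2 × 0.554 g H₂O ÷ 18.015 g/mol = 0.06150 mol
mass O = 0.759 − (0.3684 + 0.06200) = 0.3286 g → mol O = 0.3286 ÷ 15.999 = 0.02054 mol
Divide by the smallest (0.02054 mol): C 1.494, H 2.995, O 1.000
Multiplying each by 2 gives whole numbers: C 2.99, H 5.99, O 2.00

C3H6O2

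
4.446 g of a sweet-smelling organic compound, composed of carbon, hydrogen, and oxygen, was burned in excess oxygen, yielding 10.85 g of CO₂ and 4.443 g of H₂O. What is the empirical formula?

C4H8O

mol C = 10.85 g CO₂ ÷ 44.009 g/mol = 0.24654 mol
mol H = 2 × 4.443 g H₂O ÷ 18.015 g/mol = 0.49326 mol
mass O = 4.446 − (2.9612 + 0.49720) = 0.98760 g → mol O = 0.98760 ÷ 15.999 = 0.061729 mol
Divide by the smallest (0.061729 mol): C 3.994, H 7.991, O 1.000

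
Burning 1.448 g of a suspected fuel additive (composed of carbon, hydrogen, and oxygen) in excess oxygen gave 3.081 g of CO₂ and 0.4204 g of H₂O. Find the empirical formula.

C6H4O3

mol C = 3.081 g CO₂ ÷ 44.009 g/mol = 0.070008 mol
mol H = 2 × 0.4204 g H₂O ÷ 18.015 g/mol = 0.046672 mol
mass O = 1.448 − (0.84087 + 0.047046) = 0.56008 g → mol O = 0.56008 ÷ 15.999 = 0.035007 mol
Divide by the smallest (0.035007 mol): C 2.000, H 1.333, O 1.000
Multiplying each by 3 gives whole numbers: C 6.00, H 4.00, O 3.00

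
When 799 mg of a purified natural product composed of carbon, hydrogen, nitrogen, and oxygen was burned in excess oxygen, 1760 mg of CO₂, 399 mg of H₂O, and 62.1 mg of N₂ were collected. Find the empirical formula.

mol C = 1.76 g CO₂ ÷ 44.009 g/mol = 0.03999 mol
mol H = 2 × 0.399 g H₂O ÷ 18.015 g/mol = 0.04430 mol
mol N = 2 × 0.0621 g N₂ ÷ 28.014 g/mol = 0.004433 mol
mass O = 0.799 − (0.4803 + 0.04465 + 0.06210) = 0.2119 g → mol O = 0.2119 ÷ 15.999 = 0.01325 mol
Divide by the smallest (0.004433 mol): C 9.020, H 9.991, N 1.000, O 2.987

C9H10NO3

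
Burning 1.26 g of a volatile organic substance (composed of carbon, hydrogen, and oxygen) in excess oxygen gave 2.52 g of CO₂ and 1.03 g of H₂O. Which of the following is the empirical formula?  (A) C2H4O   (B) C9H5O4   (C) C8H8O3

(A) C2H4O

mol C = 2.52 g CO₂ ÷ 44.009 g/mol = 0.05726 mol
mol H = 2 × 1.03 g H₂O ÷ 18.015 g/mol = 0.1143 mol
mass O = 1.26 − (0.6878 + 0.1153) = 0.4570 g → mol O = 0.4570 ÷ 15.999 = 0.02856 mol
Divide by the smallest (0.02856 mol): C 2.005, H 4.003, O 1.000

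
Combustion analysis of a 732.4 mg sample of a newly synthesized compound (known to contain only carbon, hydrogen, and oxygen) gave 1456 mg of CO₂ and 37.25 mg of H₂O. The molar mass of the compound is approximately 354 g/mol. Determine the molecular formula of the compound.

mol C = 1.456 g CO₂ ÷ 44.009 g/mol = 0.033084 mol
mol H = 2 × 0.03725 g H₂O ÷ 18.015 g/mol = 0.0041354 mol
mass O = 0.7324 − (0.39737 + 0.0041685) = 0.33086 g → mol O = 0.33086 ÷ 15.999 = 0.020680 mol
Divide by the smallest (0.0041354 mol): C 8.000, H 1.000, O 5.001
Empirical formula: C8HO5
Empirical-formula mass = 177.09 g/mol; 354 ÷ 177.09 ≈ 2, so the molecular formula is C16H2O10.

C16H2O10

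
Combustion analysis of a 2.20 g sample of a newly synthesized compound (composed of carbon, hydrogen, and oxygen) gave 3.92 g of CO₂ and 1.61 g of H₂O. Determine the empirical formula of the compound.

C3H6O2

mol C = 3.92 g CO₂ ÷ 44.009 g/mol = 0.08907 mol
mol H = 2 × 1.61 g H₂O ÷ 18.015 g/mol = 0.1787 mol
mass O = 2.20 − (1.070 + 0.1802) = 0.9500 g → mol O = 0.9500 ÷ 15.999 = 0.05938 mol
Divide by the smallest (0.05938 mol): C 1.500, H 3.010, O 1.000
Multiplying each by 2 gives whole numbers: C 3.00, H 6.02, O 2.00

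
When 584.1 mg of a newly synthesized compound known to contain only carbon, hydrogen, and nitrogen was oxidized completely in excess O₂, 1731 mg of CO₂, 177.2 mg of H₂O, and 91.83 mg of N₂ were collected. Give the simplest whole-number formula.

mol C = 1.731 g CO₂ ÷ 44.009 g/mol = 0.039333 mol
mol H = 2 × 0.1772 g H₂O ÷ 18.015 g/mol = 0.019672 mol
mol N = 2 × 0.09183 g N₂ ÷ 28.014 g/mol = 0.0065560 mol
Divide by the smallest (0.0065560 mol): C 6.000, H 3.001, N 1.000

C6H3N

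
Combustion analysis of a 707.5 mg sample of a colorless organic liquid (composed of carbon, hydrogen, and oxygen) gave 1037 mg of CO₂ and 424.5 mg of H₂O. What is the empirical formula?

CH2O

mol C = 1.037 g CO₂ ÷ 44.009 g/mol = 0.023563 mol
mol H = 2 × 0.4245 g H₂O ÷ 18.015 g/mol = 0.047127 mol
mass O = 0.7075 − (0.28302 + 0.047504) = 0.37698 g → mol O = 0.37698 ÷ 15.999 = 0.023562 mol
Divide by the smallest (0.023562 mol): C 1.000, H 2.000, O 1.000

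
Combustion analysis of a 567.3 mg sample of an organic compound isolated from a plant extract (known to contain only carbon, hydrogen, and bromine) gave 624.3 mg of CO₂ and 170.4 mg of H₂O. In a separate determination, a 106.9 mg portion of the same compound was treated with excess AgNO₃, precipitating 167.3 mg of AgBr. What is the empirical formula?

mol C = 0.6243 g CO₂ ÷ 44.009 g/mol = 0.014186 mol
mol H = 2 × 0.1704 g H₂O ÷ 18.015 g/mol = 0.018918 mol
From the AgBr data: mol Br per gram of compound = (0.1673 ÷ 187.772) ÷ 0.1069 = 0.0083347 mol/g, so in the 0.5673 g combustion sample mol Br = 0.0047282 mol
Divide by the smallest (0.0047282 mol): C 3.000, H 4.001, Br 1.000

C3H4Br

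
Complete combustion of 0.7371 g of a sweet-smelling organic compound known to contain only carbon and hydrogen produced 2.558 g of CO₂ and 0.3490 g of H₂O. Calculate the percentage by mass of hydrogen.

5.30%

mol C = 2.558 g CO₂ ÷ 44.009 g/mol = 0.058124 mol
mol H = 2 × 0.3490 g H₂O ÷ 18.015 g/mol = 0.038745 mol
mass % H = 0.039055 g ÷ 0.7371 g × 100%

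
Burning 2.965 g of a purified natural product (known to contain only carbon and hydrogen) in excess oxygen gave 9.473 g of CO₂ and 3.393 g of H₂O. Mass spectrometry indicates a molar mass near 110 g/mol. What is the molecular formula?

C8H14

mol C = 9.473 g CO₂ ÷ 44.009 g/mol = 0.21525 mol
mol H = 2 × 3.393 g H₂O ÷ 18.015 g/mol = 0.37669 mol
Divide by the smallest (0.21525 mol): C 1.000, H 1.750
Multiplying each by 4 gives whole numbers: C 4.00, H 7.00
Empirical formula: C4H7
Empirical-formula mass = 55.10 g/mol; 110 ÷ 55.10 ≈ 2, so the molecular formula is C8H14.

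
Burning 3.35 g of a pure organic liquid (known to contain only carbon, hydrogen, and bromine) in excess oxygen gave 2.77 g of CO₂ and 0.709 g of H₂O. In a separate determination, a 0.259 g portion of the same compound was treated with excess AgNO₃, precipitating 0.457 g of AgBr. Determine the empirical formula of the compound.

C4H5Br2

mol C = 2.77 g CO₂ ÷ 44.009 g/mol = 0.06294 mol
mol H = 2 × 0.709 g H₂O ÷ 18.015 g/mol = 0.07871 mol
From the AgBr data: mol Br per gram of compound = (0.457 ÷ 187.772) ÷ 0.259 = 0.009397 mol/g, so in the 3.35 g combustion sample mol Br = 0.03148 mol
Divide by the smallest (0.03148 mol): C 1.999, H 2.500, Br 1.000
Multiplying each by 2 gives whole numbers: C 4.00, H 5.00, Br 2.00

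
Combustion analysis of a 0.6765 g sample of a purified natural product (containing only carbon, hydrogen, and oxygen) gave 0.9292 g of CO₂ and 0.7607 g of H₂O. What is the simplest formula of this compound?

CH4O

mol C = 0.9292 g CO₂ ÷ 44.009 g/mol = 0.021114 mol
mol H = 2 × 0.7607 g H₂O ÷ 18.015 g/mol = 0.084452 mol
mass O = 0.6765 − (0.25360 + 0.085127) = 0.33777 g → mol O = 0.33777 ÷ 15.999 = 0.021112 mol
Divide by the smallest (0.021112 mol): C 1.000, H 4.000, O 1.000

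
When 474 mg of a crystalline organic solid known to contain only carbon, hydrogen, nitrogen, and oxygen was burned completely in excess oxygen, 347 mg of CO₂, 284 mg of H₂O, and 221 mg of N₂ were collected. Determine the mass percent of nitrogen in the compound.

46.6%

mol C = 0.347 g CO₂ ÷ 44.009 g/mol = 0.007885 mol
mol H = 2 × 0.284 g H₂O ÷ 18.015 g/mol = 0.03153 mol
mol N = 2 × 0.221 g N₂ ÷ 28.014 g/mol = 0.01578 mol
mass O = 0.474 − (0.09470 + 0.03178 + 0.2210) = 0.1265 g → mol O = 0.1265 ÷ 15.999 = 0.007908 mol
mass % N = 0.2210 g ÷ 0.474 g × 100%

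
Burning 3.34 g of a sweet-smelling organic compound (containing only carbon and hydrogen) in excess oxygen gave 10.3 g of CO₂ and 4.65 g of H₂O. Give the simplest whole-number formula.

C5H11

mol C = 10.3 g CO₂ ÷ 44.009 g/mol = 0.2340 mol
mol H = 2 × 4.65 g H₂O ÷ 18.015 g/mol = 0.5162 mol
Divide by the smallest (0.2340 mol): C 1.000, H 2.206
Multiplying each by 5 gives whole numbers: C 5.00, H 11.03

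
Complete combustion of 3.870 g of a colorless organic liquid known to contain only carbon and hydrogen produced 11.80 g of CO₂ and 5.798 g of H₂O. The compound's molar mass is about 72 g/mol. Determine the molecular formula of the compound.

mol C = 11.80 g CO₂ ÷ 44.009 g/mol = 0.26813 mol
mol H = 2 × 5.798 g H₂O ÷ 18.015 g/mol = 0.64369 mol
Divide by the smallest (0.26813 mol): C 1.000, H 2.401
Multiplying each by 5 gives whole numbers: C 5.00, H 12.00
Empirical formula: C5H12
Empirical-formula mass = 72.15 g/mol; 72 ÷ 72.15 ≈ 1, so the molecular formula is C5H12.

C5H12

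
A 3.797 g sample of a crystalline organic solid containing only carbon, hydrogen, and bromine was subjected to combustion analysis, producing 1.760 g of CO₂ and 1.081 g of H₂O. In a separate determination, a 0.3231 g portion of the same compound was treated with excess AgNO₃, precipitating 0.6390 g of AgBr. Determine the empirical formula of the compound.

CH3Br

mol C = 1.760 g CO₂ ÷ 44.009 g/mol = 0.039992 mol
mol H = 2 × 1.081 g H₂O ÷ 18.015 g/mol = 0.12001 mol
From the AgBr data: mol Br per gram of compound = (0.6390 ÷ 187.772) ÷ 0.3231 = 0.010533 mol/g, so in the 3.797 g combustion sample mol Br = 0.039992 mol
Divide by the smallest (0.039992 mol): C 1.000, H 3.001, Br 1.000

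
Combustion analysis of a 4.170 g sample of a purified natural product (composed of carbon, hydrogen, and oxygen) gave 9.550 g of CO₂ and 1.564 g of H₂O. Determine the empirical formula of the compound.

mol C = 9.550 g CO₂ ÷ 44.009 g/mol = 0.21700 mol
mol H = 2 × 1.564 g H₂O ÷ 18.015 g/mol = 0.17363 mol
mass O = 4.170 − (2.6064 + 0.17502) = 1.3886 g → mol O = 1.3886 ÷ 15.999 = 0.086792 mol
Divide by the smallest (0.086792 mol): C 2.500, H 2.001, O 1.000
Multiplying each by 2 gives whole numbers: C 5.00, H 4.00, O 2.00

C5H4O2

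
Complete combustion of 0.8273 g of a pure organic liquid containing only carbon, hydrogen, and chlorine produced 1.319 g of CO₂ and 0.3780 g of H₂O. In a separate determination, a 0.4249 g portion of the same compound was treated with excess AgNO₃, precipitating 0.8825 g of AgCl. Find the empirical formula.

C5H7Cl2

mol C = 1.319 g CO₂ ÷ 44.009 g/mol = 0.029971 mol
mol H = 2 × 0.3780 g H₂O ÷ 18.015 g/mol = 0.041965 mol
From the AgCl data: mol Cl per gram of compound = (0.8825 ÷ 143.318) ÷ 0.4249 = 0.014492 mol/g, so in the 0.8273 g combustion sample mol Cl = 0.011989 mol
Divide by the smallest (0.011989 mol): C 2.500, H 3.500, Cl 1.000
Multiplying each by 2 gives whole numbers: C 5.00, H 7.00, Cl 2.00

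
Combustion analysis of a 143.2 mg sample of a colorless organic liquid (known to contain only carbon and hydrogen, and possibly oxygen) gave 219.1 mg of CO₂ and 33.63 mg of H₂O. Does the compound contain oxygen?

yes

mol C = 0.2191 g CO₂ ÷ 44.009 g/mol = 0.0049785 mol
mol H = 2 × 0.03363 g H₂O ÷ 18.015 g/mol = 0.0037336 mol
C and H account for only 0.063561 g of the 0.1432 g sample; the remaining 0.079639 g must be oxygen.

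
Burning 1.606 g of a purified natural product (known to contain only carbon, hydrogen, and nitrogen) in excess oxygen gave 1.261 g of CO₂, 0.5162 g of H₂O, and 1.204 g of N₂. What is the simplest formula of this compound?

mol C = 1.261 g CO₂ ÷ 44.009 g/mol = 0.028653 mol
mol H = 2 × 0.5162 g H₂O ÷ 18.015 g/mol = 0.057308 mol
mol N = 2 × 1.204 g N₂ ÷ 28.014 g/mol = 0.085957 mol
Divide by the smallest (0.028653 mol): C 1.000, H 2.000, N 3.000

CH2N3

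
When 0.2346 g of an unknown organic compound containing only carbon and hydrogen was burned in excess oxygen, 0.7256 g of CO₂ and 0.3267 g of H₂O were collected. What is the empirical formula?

mol C = 0.7256 g CO₂ ÷ 44.009 g/mol = 0.016488 mol
mol H = 2 × 0.3267 g H₂O ÷ 18.015 g/mol = 0.036270 mol
Divide by the smallest (0.016488 mol): C 1.000, H 2.200
Multiplying each by 5 gives whole numbers: C 5.00, H 11.00

C5H11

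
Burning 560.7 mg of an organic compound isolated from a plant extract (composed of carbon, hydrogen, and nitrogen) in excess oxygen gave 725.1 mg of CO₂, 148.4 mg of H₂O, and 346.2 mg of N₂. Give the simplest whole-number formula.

mol C = 0.7251 g CO₂ ÷ 44.009 g/mol = 0.016476 mol
mol H = 2 × 0.1484 g H₂O ÷ 18.015 g/mol = 0.016475 mol
mol N = 2 × 0.3462 g N₂ ÷ 28.014 g/mol = 0.024716 mol
Divide by the smallest (0.016475 mol): C 1.000, H 1.000, N 1.500
Multiplying each by 2 gives whole numbers: C 2.00, H 2.00, N 3.00

C2H2N3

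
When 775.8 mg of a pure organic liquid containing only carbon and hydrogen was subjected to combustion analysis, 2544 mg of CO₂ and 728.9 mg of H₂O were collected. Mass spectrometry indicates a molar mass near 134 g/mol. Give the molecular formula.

mol C = 2.544 g CO₂ ÷ 44.009 g/mol = 0.057806 mol
mol H = 2 × 0.7289 g H₂O ÷ 18.015 g/mol = 0.080921 mol
Divide by the smallest (0.057806 mol): C 1.000, H 1.400
Multiplying each by 5 gives whole numbers: C 5.00, H 7.00
Empirical formula: C5H7
Empirical-formula mass = 67.11 g/mol; 134 ÷ 67.11 ≈ 2, so the molecular formula is C10H14.

C10H14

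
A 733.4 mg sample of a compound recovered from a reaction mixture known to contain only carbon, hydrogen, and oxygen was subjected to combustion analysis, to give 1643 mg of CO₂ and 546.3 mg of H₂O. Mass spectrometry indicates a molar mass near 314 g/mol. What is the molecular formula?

mol C = 1.643 g CO₂ ÷ 44.009 g/mol = 0.037333 mol
mol H = 2 × 0.5463 g H₂O ÷ 18.015 g/mol = 0.060649 mol
mass O = 0.7334 − (0.44841 + 0.061135) = 0.22386 g → mol O = 0.22386 ÷ 15.999 = 0.013992 mol
Divide by the smallest (0.013992 mol): C 2.668, H 4.335, O 1.000
Multiplying each by 3 gives whole numbers: C 8.00, H 13.00, O 3.00
Empirical formula: C8H13O3
Empirical-formula mass = 157.19 g/mol; 314 ÷ 157.19 ≈ 2, so the molecular formula is C16H26O6.

C16H26O6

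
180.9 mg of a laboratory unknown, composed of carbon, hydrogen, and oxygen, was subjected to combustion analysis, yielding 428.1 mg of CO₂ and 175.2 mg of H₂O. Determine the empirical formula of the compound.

mol C = 0.4281 g CO₂ ÷ 44.009 g/mol = 0.0097276 mol
mol H = 2 × 0.1752 g H₂O ÷ 18.015 g/mol = 0.019450 mol
mass O = 0.1809 − (0.11684 + 0.019606) = 0.044456 g → mol O = 0.044456 ÷ 15.999 = 0.0027787 mol
Divide by the smallest (0.0027787 mol): C 3.501, H 7.000, O 1.000
Multiplying each by 2 gives whole numbers: C 7.00, H 14.00, O 2.00

C7H14O2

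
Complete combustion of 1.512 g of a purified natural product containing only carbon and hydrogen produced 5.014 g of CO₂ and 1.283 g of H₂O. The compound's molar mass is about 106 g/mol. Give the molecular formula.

mol C = 5.014 g CO₂ ÷ 44.009 g/mol = 0.11393 mol
mol H = 2 × 1.283 g H₂O ÷ 18.015 g/mol = 0.14244 mol
Divide by the smallest (0.11393 mol): C 1.000, H 1.250
Multiplying each by 4 gives whole numbers: C 4.00, H 5.00
Empirical formula: C4H5
Empirical-formula mass = 53.08 g/mol; 106 ÷ 53.08 ≈ 2, so the molecular formula is C8H10.

C8H10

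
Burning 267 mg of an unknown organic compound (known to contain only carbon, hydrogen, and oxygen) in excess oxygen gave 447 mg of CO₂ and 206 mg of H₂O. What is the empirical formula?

mol C = 0.447 g CO₂ ÷ 44.009 g/mol = 0.01016 mol
mol H = 2 × 0.206 g H₂O ÷ 18.015 g/mol = 0.02287 mol
mass O = 0.267 − (0.1220 + 0.02305) = 0.1220 g → mol O = 0.1220 ÷ 15.999 = 0.007622 mol
Divide by the smallest (0.007622 mol): C 1.333, H 3.000, O 1.000
Multiplying each by 3 gives whole numbers: C 4.00, H 9.00, O 3.00

C4H9O3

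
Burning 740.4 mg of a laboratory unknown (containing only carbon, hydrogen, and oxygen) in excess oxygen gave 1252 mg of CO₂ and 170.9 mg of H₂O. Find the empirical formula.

mol C = 1.252 g CO₂ ÷ 44.009 g/mol = 0.028449 mol
mol H = 2 × 0.1709 g H₂O ÷ 18.015 g/mol = 0.018973 mol
mass O = 0.7404 − (0.34170 + 0.019125) = 0.37958 g → mol O = 0.37958 ÷ 15.999 = 0.023725 mol
Divide by the smallest (0.018973 mol): C 1.499, H 1.000, O 1.250
Multiplying each by 4 gives whole numbers: C 6.00, H 4.00, O 5.00

C6H4O5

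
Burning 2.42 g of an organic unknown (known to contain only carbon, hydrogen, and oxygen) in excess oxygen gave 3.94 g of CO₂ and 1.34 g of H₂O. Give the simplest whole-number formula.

mol C = 3.94 g CO₂ ÷ 44.009 g/mol = 0.08953 mol
mol H = 2 × 1.34 g H₂O ÷ 18.015 g/mol = 0.1488 mol
mass O = 2.42 − (1.075 + 0.1500) = 1.195 g → mol O = 1.195 ÷ 15.999 = 0.07468 mol
Divide by the smallest (0.07468 mol): C 1.199, H 1.992, O 1.000
Multiplying each by 5 gives whole numbers: C 5.99, H 9.96, O 5.00

C6H10O5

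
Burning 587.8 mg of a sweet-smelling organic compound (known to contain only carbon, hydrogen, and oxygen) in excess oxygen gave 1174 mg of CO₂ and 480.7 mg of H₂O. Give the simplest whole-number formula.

mol C = 1.174 g CO₂ ÷ 44.009 g/mol = 0.026676 mol
mol H = 2 × 0.4807 g H₂O ÷ 18.015 g/mol = 0.053367 mol
mass O = 0.5878 − (0.32041 + 0.053794) = 0.21360 g → mol O = 0.21360 ÷ 15.999 = 0.013351 mol
Divide by the smallest (0.013351 mol): C 1.998, H 3.997, O 1.000

C2H4O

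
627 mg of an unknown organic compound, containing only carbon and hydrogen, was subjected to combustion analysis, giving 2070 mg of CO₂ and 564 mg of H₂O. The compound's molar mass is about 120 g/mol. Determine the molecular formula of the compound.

mol C = 2.07 g CO₂ ÷ 44.009 g/mol = 0.04704 mol
mol H = 2 × 0.564 g H₂O ÷ 18.015 g/mol = 0.06261 mol
Divide by the smallest (0.04704 mol): C 1.000, H 1.331
Multiplying each by 3 gives whole numbers: C 3.00, H 3.99
Empirical formula: C3H4
Empirical-formula mass = 40.06 g/mol; 120 ÷ 40.06 ≈ 3, so the molecular formula is C9H12.

C9H12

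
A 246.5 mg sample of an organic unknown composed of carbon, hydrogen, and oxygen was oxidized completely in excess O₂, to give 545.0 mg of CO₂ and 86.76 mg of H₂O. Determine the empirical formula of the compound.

mol C = 0.5450 g CO₂ ÷ 44.009 g/mol = 0.012384 mol
mol H = 2 × 0.08676 g H₂O ÷ 18.015 g/mol = 0.0096320 mol
mass O = 0.2465 − (0.14874 + 0.0097090) = 0.088049 g → mol O = 0.088049 ÷ 15.999 = 0.0055034 mol
Divide by the smallest (0.0055034 mol): C 2.250, H 1.750, O 1.000
Multiplying each by 4 gives whole numbers: C 9.00, H 7.00, O 4.00

C9H7O4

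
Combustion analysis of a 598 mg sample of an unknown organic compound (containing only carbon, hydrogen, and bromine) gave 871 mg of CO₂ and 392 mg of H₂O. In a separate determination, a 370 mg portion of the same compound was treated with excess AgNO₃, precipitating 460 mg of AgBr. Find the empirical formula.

mol C = 0.871 g CO₂ ÷ 44.009 g/mol = 0.01979 mol
mol H = 2 × 0.392 g H₂O ÷ 18.015 g/mol = 0.04352 mol
From the AgBr data: mol Br per gram of compound = (0.460 ÷ 187.772) ÷ 0.370 = 0.006621 mol/g, so in the 0.598 g combustion sample mol Br = 0.003959 mol
Divide by the smallest (0.003959 mol): C 4.999, H 10.991, Br 1.000

C5H11Br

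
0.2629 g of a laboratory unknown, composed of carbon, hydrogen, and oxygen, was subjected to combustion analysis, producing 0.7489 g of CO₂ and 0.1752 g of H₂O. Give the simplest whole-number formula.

C7H8O

mol C = 0.7489 g CO₂ ÷ 44.009 g/mol = 0.017017 mol
mol H = 2 × 0.1752 g H₂O ÷ 18.015 g/mol = 0.019450 mol
mass O = 0.2629 − (0.20439 + 0.019606) = 0.038903 g → mol O = 0.038903 ÷ 15.999 = 0.0024316 mol
Divide by the smallest (0.0024316 mol): C 6.998, H 7.999, O 1.000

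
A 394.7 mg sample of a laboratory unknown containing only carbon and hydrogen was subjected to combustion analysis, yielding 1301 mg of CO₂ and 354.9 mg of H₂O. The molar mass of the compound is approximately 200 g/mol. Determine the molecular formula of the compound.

C15H20

mol C = 1.301 g CO₂ ÷ 44.009 g/mol = 0.029562 mol
mol H = 2 × 0.3549 g H₂O ÷ 18.015 g/mol = 0.039400 mol
Divide by the smallest (0.029562 mol): C 1.000, H 1.333
Multiplying each by 3 gives whole numbers: C 3.00, H 4.00
Empirical formula: C3H4
Empirical-formula mass = 40.06 g/mol; 200 ÷ 40.06 ≈ 5, so the molecular formula is C15H20.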